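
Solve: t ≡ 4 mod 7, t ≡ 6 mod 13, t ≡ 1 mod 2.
M = 7 × 13 × 2 = 182. M₁ = 26, y₁ ≡ 3 mod 7. M₂ = 14, y₂ ≡ 1 mod 13. M₃ = 91, y₃ ≡ 1 mod 2. t = 4×26×3 + 6×14×1 + 1×91×1 ≡ 123 mod 182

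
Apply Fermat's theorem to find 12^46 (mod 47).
By Fermat's Little Theorem, 12^{46} ≡ 1 (mod 47) since 47 is prime and gcd(12, 47) = 1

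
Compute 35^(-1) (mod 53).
Since 53 is prime, by Fermat 35^(-1) ≡ 35^{51} ≡ 50 (mod 53). Verify: 35 × 50 = 1750 ≡ 1 (mod 53)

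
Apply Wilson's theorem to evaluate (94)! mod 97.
(96)! = (94)! × (95) × (96) ≡ -1 (mod 97). So (94)! ≡ -1 × [(96)(95)]^(-1) ≡ 48 (mod 97)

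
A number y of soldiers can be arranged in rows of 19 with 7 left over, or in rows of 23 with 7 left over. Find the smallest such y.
M = 19 × 23 = 437. M₁ = 23, y₁ ≡ 5 (mod 19). M₂ = 19, y₂ ≡ 17 (mod 23). y = 7×23×5 + 7×19×17 ≡ 7 (mod 437)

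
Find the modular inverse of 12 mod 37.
Since 37 is prime, by Fermat 12^(-1) ≡ 12^{35} ≡ 34 (mod 37). Verify: 12 × 34 = 408 ≡ 1 (mod 37)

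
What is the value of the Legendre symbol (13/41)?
(13/41) = 13^{20} mod 41 = -1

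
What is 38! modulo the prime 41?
(40)! = (38)! × (39) × (40) ≡ -1 mod 41. So (38)! ≡ -1 × [(40)(39)]^(-1) ≡ 20 mod 41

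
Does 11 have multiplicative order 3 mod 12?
Powers of 11 mod 12: 11^1≡11, 11^2≡1. Already 11^2≡1, so the order is 2 < 3. No, the actual order is 2.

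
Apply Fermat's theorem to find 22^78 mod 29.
By Fermat: 22^{28} ≡ 1 mod 29. 78 = 2×28 + 22. So 22^{78} ≡ 22^{22} ≡ 7 mod 29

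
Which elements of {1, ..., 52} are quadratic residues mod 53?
QRs mod 53: {1, 4, 6, 7, 9, 10, 11, 13, 15, 16, 17, 24, 25, 28, 29, 36, 37, 38, 40, 42, 43, 44, 46, 47, 49, 52}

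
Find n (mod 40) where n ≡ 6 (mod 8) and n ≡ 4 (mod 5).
M = 8 × 5 = 40. M₁ = 5, y₁ ≡ 5 (mod 8). M₂ = 8, y₂ ≡ 2 (mod 5). n = 6×5×5 + 4×8×2 ≡ 14 (mod 40)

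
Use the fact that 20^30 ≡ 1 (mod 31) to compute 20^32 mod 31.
By Fermat: 20^{30} ≡ 1 (mod 31). So 20^{32} = 20^{30} · 20^{2} ≡ 20^{2} ≡ 28 (mod 31)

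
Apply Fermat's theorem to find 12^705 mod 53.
By Fermat: 12^{52} ≡ 1 mod 53. 705 ≡ 29 mod 52. So 12^{705} ≡ 12^{29} ≡ 21 mod 53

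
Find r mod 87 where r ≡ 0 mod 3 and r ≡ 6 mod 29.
M = 3 × 29 = 87. M₁ = 29, y₁ ≡ 2 mod 3. M₂ = 3, y₂ ≡ 10 mod 29. r = 0×29×2 + 6×3×10 ≡ 6 mod 87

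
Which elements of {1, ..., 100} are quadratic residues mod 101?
QRs mod 101: {1, 4, 5, 6, 9, 13, 14, 16, 17, 19, 20, 21, 22, 23, 24, 25, 30, 31, 33, 36, 37, 43, 45, 47, 49, 52, 54, 56, 58, 64, 65, 68, 70, 71, 76, 77, 78, 79, 80, 81, 82, 84, 85, 87, 88, 92, 95, 96, 97, 100}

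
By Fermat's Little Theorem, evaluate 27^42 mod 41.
By Fermat: 27^{40} ≡ 1 mod 41. So 27^{42} = 27^{40} · 27^{2} ≡ 27^{2} ≡ 32 mod 41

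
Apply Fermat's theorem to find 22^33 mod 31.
By Fermat: 22^{30} ≡ 1 mod 31. So 22^{33} = 22^{30} · 22^{3} ≡ 22^{3} ≡ 15 mod 31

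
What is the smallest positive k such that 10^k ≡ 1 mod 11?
Powers of 10 mod 11: 10^1≡10, 10^2≡1. So the order of 10 is 2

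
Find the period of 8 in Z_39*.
Powers of 8 mod 39: 8^1≡8, 8^2≡25, 8^3≡5, 8^4≡1. So the order of 8 is 4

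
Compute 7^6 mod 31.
By repeated squaring (mod 31): 7^{1}≡7, 7^{2}≡18, 7^{4}≡14. Then 7^{6} = 7^{4+2} ≡ 14 × 18 ≡ 4 (mod 31)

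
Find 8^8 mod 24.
By repeated squaring mod 24: 8^{1}≡8, 8^{2}≡16, 8^{4}≡16, 8^{8}≡16. So 8^{8} ≡ 16 mod 24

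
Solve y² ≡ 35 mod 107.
The square roots of 35 mod 107 are 79 and 28. Verify: 79² = 6241 ≡ 35 mod 107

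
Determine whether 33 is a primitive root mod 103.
33^{51} ≡ 1 mod 103 and 51 < 102, so ord_103(33) = 51 ≠ 102 and 33 is not a primitive root.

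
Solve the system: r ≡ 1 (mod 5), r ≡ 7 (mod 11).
M = 5 × 11 = 55. M₁ = 11, y₁ ≡ 1 (mod 5). M₂ = 5, y₂ ≡ 9 (mod 11). r = 1×11×1 + 7×5×9 ≡ 51 (mod 55)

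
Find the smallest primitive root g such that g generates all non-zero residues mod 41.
g = 6. For each prime q|40: 6^{20}≡40, 6^{8}≡10, none ≡ 1, so ord_41(6) = 40 and 6 is a primitive root.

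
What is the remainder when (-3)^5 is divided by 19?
By repeated squaring mod 19: (-3)^{1}≡16, (-3)^{2}≡9, (-3)^{4}≡5. Then (-3)^{5} = (-3)^{4+1} ≡ 5 × 16 ≡ 4 mod 19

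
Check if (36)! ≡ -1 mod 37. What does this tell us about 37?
(36)! mod 37 = 36. Since this equals -1 mod 37, Wilson confirms 37 is prime.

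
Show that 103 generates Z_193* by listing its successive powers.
103^1, 103^2, ..., 103^{192} mod 193: [103, 187, 154, 36, 41, 170, 140, 138, 125, 137, 22, 143, 61, 107, 20, 130, 73, 185, 141, 48, 119, 98, 58, 184, 38, 54, 158, 62, 17, 14, 91, 109, 33, 118, 188, 64, 30, 2, 13, 181, 115, 72, 82, 147, 87, 83, 57, 81, 44, 93, 122, 21, 40, 67, 146, 177, 89, 96, 45, 3, 116, 175, 76, 108, 123, 124, 34, 28, 182, 25, 66, 43, 183, 128, 60, 4, 26, 169, 37, 144, 164, 101, 174, 166, 114, 162, 88, 186, 51, 42, 80, 134, 99, 161, 178, 192, 90, 6, 39, 157, 152, 23, 53, 55, 68, 56, 171, 50, 132, 86, 173, 63, 120, 8, 52, 145, 74, 95, 135, 9, 155, 139, 35, 131, 176, 179, 102, 84, 160, 75, 5, 129, 163, 191, 180, 12, 78, 121, 111, 46, 106, 110, 136, 112, 149, 100, 71, 172, 153, 126, 47, 16, 104, 97, 148, 190, 77, 18, 117, 85, 70, 69, 159, 165, 11, 168, 127, 150, 10, 65, 133, 189, 167, 24, 156, 49, 29, 92, 19, 27, 79, 31, 105, 7, 142, 151, 113, 59, 94, 32, 15, 1]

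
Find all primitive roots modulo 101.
There are φ(100) = 40 primitive roots mod 101: {2, 3, 7, 8, 11, 12, 15, 18, 26, 27, 28, 29, 34, 35, 38, 40, 42, 46, 48, 50, 51, 53, 55, 59, 61, 63, 66, 67, 72, 73, 74, 75, 83, 86, 89, 90, 93, 94, 98, 99}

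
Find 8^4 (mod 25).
8^{4} = 4096 ≡ 21 (mod 25)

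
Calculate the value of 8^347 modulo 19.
Using Fermat: 8^{18} ≡ 1 (mod 19). 347 ≡ 5 (mod 18). So 8^{347} ≡ 8^{5} ≡ 12 (mod 19)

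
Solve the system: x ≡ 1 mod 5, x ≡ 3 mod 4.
M = 5 × 4 = 20. M₁ = 4, y₁ ≡ 4 mod 5. M₂ = 5, y₂ ≡ 1 mod 4. x = 1×4×4 + 3×5×1 ≡ 11 mod 20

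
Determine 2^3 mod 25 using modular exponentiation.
2^{3} = 8 ≡ 8 mod 25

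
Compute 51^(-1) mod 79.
Since 79 is prime, by Fermat 51^(-1) ≡ 51^{77} ≡ 31 mod 79. Verify: 51 × 31 = 1581 ≡ 1 mod 79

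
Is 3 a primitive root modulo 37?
3^{18} ≡ 1 mod 37 and 18 < 36, so ord_37(3) = 18 ≠ 36 and 3 is not a primitive root.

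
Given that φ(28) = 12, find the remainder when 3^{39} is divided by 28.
By Euler: 3^{12} ≡ 1 (mod 28) since gcd(3, 28) = 1. 39 = 3×12 + 3. So 3^{39} ≡ 3^{3} ≡ 27 (mod 28)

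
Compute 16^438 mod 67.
Using Fermat: 16^{66} ≡ 1 (mod 67). 438 ≡ 42 (mod 66). So 16^{438} ≡ 16^{42} ≡ 59 (mod 67)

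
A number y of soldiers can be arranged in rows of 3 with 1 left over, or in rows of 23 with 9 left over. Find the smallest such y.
M = 3 × 23 = 69. M₁ = 23, y₁ ≡ 2 (mod 3). M₂ = 3, y₂ ≡ 8 (mod 23). y = 1×23×2 + 9×3×8 ≡ 55 (mod 69)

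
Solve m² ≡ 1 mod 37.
The square roots of 1 mod 37 are 1 and 36. Verify: 1² = 1 ≡ 1 mod 37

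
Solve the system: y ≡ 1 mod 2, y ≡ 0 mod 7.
M = 2 × 7 = 14. M₁ = 7, y₁ ≡ 1 mod 2. M₂ = 2, y₂ ≡ 4 mod 7. y = 1×7×1 + 0×2×4 ≡ 7 mod 14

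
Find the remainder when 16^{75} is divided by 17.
By Fermat: 16^{16} ≡ 1 (mod 17). 75 = 4×16 + 11. So 16^{75} ≡ 16^{11} ≡ 16 (mod 17)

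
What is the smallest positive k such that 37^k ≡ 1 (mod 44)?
Powers of 37 mod 44: 37^1≡37, 37^2≡5, 37^3≡9, 37^4≡25, 37^5≡1. ord_44(37) = 5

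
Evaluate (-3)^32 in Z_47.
By repeated squaring (mod 47): (-3)^{1}≡44, (-3)^{2}≡9, (-3)^{4}≡34, (-3)^{8}≡28, (-3)^{16}≡32, (-3)^{32}≡37. So (-3)^{32} ≡ 37 (mod 47)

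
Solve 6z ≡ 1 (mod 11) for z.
Since 11 is prime, by Fermat 6^(-1) ≡ 6^{9} ≡ 2 (mod 11). Verify: 6 × 2 = 12 ≡ 1 (mod 11)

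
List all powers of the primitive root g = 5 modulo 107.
5^1, 5^2, ..., 5^{106} mod 107: [5, 25, 18, 90, 22, 3, 15, 75, 54, 56, 66, 9, 45, 11, 55, 61, 91, 27, 28, 33, 58, 76, 59, 81, 84, 99, 67, 14, 70, 29, 38, 83, 94, 42, 103, 87, 7, 35, 68, 19, 95, 47, 21, 105, 97, 57, 71, 34, 63, 101, 77, 64, 106, 102, 82, 89, 17, 85, 104, 92, 32, 53, 51, 41, 98, 62, 96, 52, 46, 16, 80, 79, 74, 49, 31, 48, 26, 23, 8, 40, 93, 37, 78, 69, 24, 13, 65, 4, 20, 100, 72, 39, 88, 12, 60, 86, 2, 10, 50, 36, 73, 44, 6, 30, 43, 1]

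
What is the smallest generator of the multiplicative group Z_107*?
g = 2. Powers: [2, 4, 8, 16, 32, 64, 21, 42, ...] generates all 106 non-zero residues.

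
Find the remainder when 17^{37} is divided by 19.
By Fermat: 17^{18} ≡ 1 (mod 19). 37 = 2×18 + 1. So 17^{37} ≡ 17^{1} ≡ 17 (mod 19)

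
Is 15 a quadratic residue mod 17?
By Euler's criterion: 15^{8} ≡ 1 mod 17. Since this equals 1, 15 is a QR.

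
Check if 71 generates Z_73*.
71^{18} ≡ 1 mod 73 and 18 < 72, so ord_73(71) = 18 ≠ 72 and 71 is not a primitive root.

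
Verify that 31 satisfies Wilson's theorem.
(30)! mod 31 = 30. Since this equals -1 mod 31, Wilson confirms 31 is prime.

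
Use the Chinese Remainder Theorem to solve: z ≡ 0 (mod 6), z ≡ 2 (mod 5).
M = 6 × 5 = 30. M₁ = 5, y₁ ≡ 5 (mod 6). M₂ = 6, y₂ ≡ 1 (mod 5). z = 0×5×5 + 2×6×1 ≡ 12 (mod 30)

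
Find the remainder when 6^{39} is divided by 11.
By Fermat: 6^{10} ≡ 1 mod 11. 39 = 3×10 + 9. So 6^{39} ≡ 6^{9} ≡ 2 mod 11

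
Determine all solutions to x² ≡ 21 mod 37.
The square roots of 21 mod 37 are 13 and 24. Verify: 13² = 169 ≡ 21 mod 37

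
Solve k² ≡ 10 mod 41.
The square roots of 10 mod 41 are 16 and 25. Verify: 16² = 256 ≡ 10 mod 41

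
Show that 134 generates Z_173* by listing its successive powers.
134^1, 134^2, ..., 134^{172} mod 173: [134, 137, 20, 85, 145, 54, 143, 132, 42, 92, 45, 148, 110, 35, 19, 124, 8, 34, 58, 160, 161, 122, 86, 106, 18, 163, 44, 14, 146, 15, 107, 152, 127, 64, 99, 118, 69, 77, 111, 169, 156, 144, 93, 6, 112, 130, 120, 164, 5, 151, 166, 100, 79, 33, 97, 23, 141, 37, 114, 52, 48, 31, 2, 95, 101, 40, 170, 117, 108, 113, 91, 84, 11, 90, 123, 47, 70, 38, 75, 16, 68, 116, 147, 149, 71, 172, 39, 36, 153, 88, 28, 119, 30, 41, 131, 81, 128, 25, 63, 138, 154, 49, 165, 139, 115, 13, 12, 51, 87, 67, 155, 10, 129, 159, 27, 158, 66, 21, 46, 109, 74, 55, 104, 96, 62, 4, 17, 29, 80, 167, 61, 43, 53, 9, 168, 22, 7, 73, 94, 140, 76, 150, 32, 136, 59, 121, 125, 142, 171, 78, 72, 133, 3, 56, 65, 60, 82, 89, 162, 83, 50, 126, 103, 135, 98, 157, 105, 57, 26, 24, 102, 1]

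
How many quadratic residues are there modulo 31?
The squaring map on Z_31* is 2-to-1, so there are (30)/2 = 15 QRs.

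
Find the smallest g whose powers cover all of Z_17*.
g = 3. Powers: [3, 9, 10, 13, 5, 15, 11, 16, ...] generates all 16 non-zero residues.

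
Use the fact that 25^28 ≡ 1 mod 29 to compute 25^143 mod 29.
By Fermat: 25^{28} ≡ 1 mod 29. 143 = 5×28 + 3. So 25^{143} ≡ 25^{3} ≡ 23 mod 29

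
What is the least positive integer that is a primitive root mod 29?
g = 2. Powers: [2, 4, 8, 16, 3, 6, 12, 24, 19, ...] generates all 28 non-zero residues.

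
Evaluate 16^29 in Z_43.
By repeated squaring (mod 43): 16^{1}≡16, 16^{2}≡41, 16^{4}≡4, 16^{8}≡16, 16^{16}≡41. Then 16^{29} = 16^{16+8+4+1} ≡ 41 × 16 × 4 × 16 ≡ 16 (mod 43)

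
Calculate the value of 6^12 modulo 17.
By repeated squaring (mod 17): 6^{1}≡6, 6^{2}≡2, 6^{4}≡4, 6^{8}≡16. Then 6^{12} = 6^{8+4} ≡ 16 × 4 ≡ 13 (mod 17)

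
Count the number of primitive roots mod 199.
There are φ(199-1) = φ(198) = 60 primitive roots modulo 199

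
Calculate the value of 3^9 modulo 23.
By repeated squaring (mod 23): 3^{1}≡3, 3^{2}≡9, 3^{4}≡12, 3^{8}≡6. Then 3^{9} = 3^{8+1} ≡ 6 × 3 ≡ 18 (mod 23)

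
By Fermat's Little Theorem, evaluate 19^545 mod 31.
By Fermat: 19^{30} ≡ 1 mod 31. 545 ≡ 5 mod 30. So 19^{545} ≡ 19^{5} ≡ 5 mod 31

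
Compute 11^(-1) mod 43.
Since 43 is prime, by Fermat 11^(-1) ≡ 11^{41} ≡ 4 mod 43. Verify: 11 × 4 = 44 ≡ 1 mod 43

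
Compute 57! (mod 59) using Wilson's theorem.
(58)! = (57)! × (58) ≡ -1 (mod 59). So (57)! ≡ -1 × (58)^(-1) ≡ (-1)×(-1) = 1 (mod 59)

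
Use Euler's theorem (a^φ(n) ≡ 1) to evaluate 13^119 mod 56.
By Euler: 13^{24} ≡ 1 (mod 56) since gcd(13, 56) = 1. 119 = 4×24 + 23. So 13^{119} ≡ 13^{23} ≡ 13 (mod 56)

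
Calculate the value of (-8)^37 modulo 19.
Using Fermat: (-8)^{18} ≡ 1 (mod 19). 37 ≡ 1 (mod 18). So (-8)^{37} ≡ (-8)^{1} ≡ 11 (mod 19)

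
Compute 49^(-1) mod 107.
Since 107 is prime, by Fermat 49^(-1) ≡ 49^{105} ≡ 83 mod 107. Verify: 49 × 83 = 4067 ≡ 1 mod 107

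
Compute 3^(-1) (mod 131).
Since 131 is prime, by Fermat 3^(-1) ≡ 3^{129} ≡ 44 (mod 131). Verify: 3 × 44 = 132 ≡ 1 (mod 131)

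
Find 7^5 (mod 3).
Using Fermat: 7^{2} ≡ 1 (mod 3). 5 ≡ 1 (mod 2). So 7^{5} ≡ 7^{1} ≡ 1 (mod 3)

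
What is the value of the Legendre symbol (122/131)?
(122/131) = 122^{65} mod 131 = -1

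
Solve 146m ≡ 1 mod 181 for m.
Since 181 is prime, by Fermat 146^(-1) ≡ 146^{179} ≡ 31 mod 181. Verify: 146 × 31 = 4526 ≡ 1 mod 181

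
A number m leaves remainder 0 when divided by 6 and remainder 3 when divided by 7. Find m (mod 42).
M = 6 × 7 = 42. M₁ = 7, y₁ ≡ 1 (mod 6). M₂ = 6, y₂ ≡ 6 (mod 7). m = 0×7×1 + 3×6×6 ≡ 24 (mod 42)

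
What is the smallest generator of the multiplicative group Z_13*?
g = 2. Powers: [2, 4, 8, 3, 6, 12, 11, 9, 5, ...] generates all 12 non-zero residues.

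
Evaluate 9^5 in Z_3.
By repeated squaring mod 3: 9^{1}≡0, 9^{2}≡0, 9^{4}≡0. Then 9^{5} = 9^{4+1} ≡ 0 × 0 ≡ 0 mod 3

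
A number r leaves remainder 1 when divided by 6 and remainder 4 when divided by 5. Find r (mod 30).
M = 6 × 5 = 30. M₁ = 5, y₁ ≡ 5 (mod 6). M₂ = 6, y₂ ≡ 1 (mod 5). r = 1×5×5 + 4×6×1 ≡ 19 (mod 30)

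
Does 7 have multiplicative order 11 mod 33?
Powers of 7 mod 33: 7^1≡7, 7^2≡16, 7^3≡13, 7^4≡25, 7^5≡10, 7^6≡4, 7^7≡28, 7^8≡31, 7^9≡19, 7^10≡1. Already 7^10≡1, so the order is 10 < 11. No, the actual order is 10.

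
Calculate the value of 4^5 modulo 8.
By repeated squaring (mod 8): 4^{1}≡4, 4^{2}≡0, 4^{4}≡0. Then 4^{5} = 4^{4+1} ≡ 0 × 4 ≡ 0 (mod 8)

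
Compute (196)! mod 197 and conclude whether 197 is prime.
(196)! mod 197 = 196. Since 196 ≡ -1 (mod 197), 197 is prime.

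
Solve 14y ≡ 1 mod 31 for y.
Since 31 is prime, by Fermat 14^(-1) ≡ 14^{29} ≡ 20 mod 31. Verify: 14 × 20 = 280 ≡ 1 mod 31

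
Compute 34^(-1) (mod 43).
Since 43 is prime, by Fermat 34^(-1) ≡ 34^{41} ≡ 19 (mod 43). Verify: 34 × 19 = 646 ≡ 1 (mod 43)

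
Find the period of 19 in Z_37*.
Powers of 19 mod 37: 19^1≡19, 19^2≡28, 19^3≡14, 19^4≡7, 19^5≡22, 19^6≡11, 19^7≡24, 19^8≡12, 19^9≡6, 19^10≡3, 19^11≡20, 19^12≡10, 19^13≡5, 19^14≡21, 19^15≡29, 19^16≡33, 19^17≡35, 19^18≡36, 19^19≡18, 19^20≡9, 19^21≡23, 19^22≡30, 19^23≡15, 19^24≡26, 19^25≡13, 19^26≡25, 19^27≡31, 19^28≡34, 19^29≡17, 19^30≡27, 19^31≡32, 19^32≡16, 19^33≡8, 19^34≡4, 19^35≡2, 19^36≡1. So the order of 19 is 36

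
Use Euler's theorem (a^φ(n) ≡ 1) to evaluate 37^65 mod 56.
By Euler: 37^{24} ≡ 1 mod 56 since gcd(37, 56) = 1. 65 = 2×24 + 17. So 37^{65} ≡ 37^{17} ≡ 53 mod 56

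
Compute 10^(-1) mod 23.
Since 23 is prime, by Fermat 10^(-1) ≡ 10^{21} ≡ 7 mod 23. Verify: 10 × 7 = 70 ≡ 1 mod 23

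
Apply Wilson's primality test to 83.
(82)! mod 83 = 82. Since 82 ≡ -1 mod 83, 83 is prime.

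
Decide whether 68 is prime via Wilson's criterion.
(67)! mod 68 = 0. Since 0 ≢ -1 (mod 68), 68 is not prime.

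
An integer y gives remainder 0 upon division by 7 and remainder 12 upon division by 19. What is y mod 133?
M = 7 × 19 = 133. M₁ = 19, y₁ ≡ 3 mod 7. M₂ = 7, y₂ ≡ 11 mod 19. y = 0×19×3 + 12×7×11 ≡ 126 mod 133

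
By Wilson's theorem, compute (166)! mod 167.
By Wilson's theorem, (166)! ≡ -1 ≡ 166 mod 167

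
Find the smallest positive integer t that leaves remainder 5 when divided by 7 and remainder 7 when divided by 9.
M = 7 × 9 = 63. M₁ = 9, y₁ ≡ 4 mod 7. M₂ = 7, y₂ ≡ 4 mod 9. t = 5×9×4 + 7×7×4 ≡ 61 mod 63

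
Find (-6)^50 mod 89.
By repeated squaring mod 89: (-6)^{1}≡83, (-6)^{2}≡36, (-6)^{4}≡50, (-6)^{8}≡8, (-6)^{16}≡64, (-6)^{32}≡2. Then (-6)^{50} = (-6)^{32+16+2} ≡ 2 × 64 × 36 ≡ 69 mod 89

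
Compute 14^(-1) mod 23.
Since 23 is prime, by Fermat 14^(-1) ≡ 14^{21} ≡ 5 mod 23. Verify: 14 × 5 = 70 ≡ 1 mod 23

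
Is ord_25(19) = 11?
Powers of 19 mod 25: 19^1≡19, 19^2≡11, 19^3≡9, 19^4≡21, 19^5≡24, 19^6≡6, 19^7≡14, 19^8≡16, 19^9≡4, 19^10≡1. Already 19^10≡1, so the order is 10 < 11. No, the actual order is 10.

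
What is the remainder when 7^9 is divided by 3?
Using Fermat: 7^{2} ≡ 1 mod 3. 9 ≡ 1 mod 2. So 7^{9} ≡ 7^{1} ≡ 1 mod 3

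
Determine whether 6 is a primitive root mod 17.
ord_17(6) divides 16. For each prime q|16: 6^{8}≡16, none ≡ 1. So 6 has order 16 and is a primitive root mod 17.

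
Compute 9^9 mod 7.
Using Fermat: 9^{6} ≡ 1 (mod 7). 9 ≡ 3 (mod 6). So 9^{9} ≡ 9^{3} ≡ 1 (mod 7)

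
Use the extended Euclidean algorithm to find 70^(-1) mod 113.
Extended GCD: 70(21) + 113(-13) = 1. So 70^(-1) ≡ 21 (mod 113). Verify: 70 × 21 = 1470 ≡ 1 (mod 113)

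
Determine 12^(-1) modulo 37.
Since 37 is prime, by Fermat 12^(-1) ≡ 12^{35} ≡ 34 (mod 37). Verify: 12 × 34 = 408 ≡ 1 (mod 37)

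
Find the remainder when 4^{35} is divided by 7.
By Fermat: 4^{6} ≡ 1 (mod 7). 35 = 5×6 + 5. So 4^{35} ≡ 4^{5} ≡ 2 (mod 7)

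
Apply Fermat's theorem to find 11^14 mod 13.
By Fermat: 11^{12} ≡ 1 mod 13. So 11^{14} = 11^{12} · 11^{2} ≡ 11^{2} ≡ 4 mod 13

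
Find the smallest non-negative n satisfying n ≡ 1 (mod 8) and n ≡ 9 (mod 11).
M = 8 × 11 = 88. M₁ = 11, y₁ ≡ 3 (mod 8). M₂ = 8, y₂ ≡ 7 (mod 11). n = 1×11×3 + 9×8×7 ≡ 9 (mod 88)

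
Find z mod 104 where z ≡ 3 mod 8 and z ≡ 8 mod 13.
M = 8 × 13 = 104. M₁ = 13, y₁ ≡ 5 mod 8. M₂ = 8, y₂ ≡ 5 mod 13. z = 3×13×5 + 8×8×5 ≡ 99 mod 104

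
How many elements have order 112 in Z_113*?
There are φ(113-1) = φ(112) = 48 primitive roots modulo 113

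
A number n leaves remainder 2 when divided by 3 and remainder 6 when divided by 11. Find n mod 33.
M = 3 × 11 = 33. M₁ = 11, y₁ ≡ 2 mod 3. M₂ = 3, y₂ ≡ 4 mod 11. n = 2×11×2 + 6×3×4 ≡ 17 mod 33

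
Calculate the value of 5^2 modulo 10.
5^{2} = 25 ≡ 5 (mod 10)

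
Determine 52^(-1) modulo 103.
Since 103 is prime, by Fermat 52^(-1) ≡ 52^{101} ≡ 2 mod 103. Verify: 52 × 2 = 104 ≡ 1 mod 103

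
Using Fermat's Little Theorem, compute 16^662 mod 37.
By Fermat: 16^{36} ≡ 1 (mod 37). 662 ≡ 14 (mod 36). So 16^{662} ≡ 16^{14} ≡ 33 (mod 37)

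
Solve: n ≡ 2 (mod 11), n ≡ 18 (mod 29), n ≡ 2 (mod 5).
M = 11 × 29 × 5 = 1595. M₁ = 145, y₁ ≡ 6 (mod 11). M₂ = 55, y₂ ≡ 19 (mod 29). M₃ = 319, y₃ ≡ 4 (mod 5). n = 2×145×6 + 18×55×19 + 2×319×4 ≡ 772 (mod 1595)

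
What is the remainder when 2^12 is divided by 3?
Using Fermat: 2^{2} ≡ 1 mod 3. 12 ≡ 0 mod 2. So 2^{12} ≡ 2^{0} ≡ 1 mod 3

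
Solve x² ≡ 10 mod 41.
The square roots of 10 mod 41 are 16 and 25. Verify: 16² = 256 ≡ 10 mod 41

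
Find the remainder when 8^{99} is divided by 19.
By Fermat: 8^{18} ≡ 1 mod 19. 99 = 5×18 + 9. So 8^{99} ≡ 8^{9} ≡ 18 mod 19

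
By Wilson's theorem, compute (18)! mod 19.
By Wilson's theorem, (18)! ≡ -1 ≡ 18 mod 19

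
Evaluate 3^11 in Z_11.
Using Fermat: 3^{10} ≡ 1 (mod 11). 11 ≡ 1 (mod 10). So 3^{11} ≡ 3^{1} ≡ 3 (mod 11)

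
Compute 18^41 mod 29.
Using Fermat: 18^{28} ≡ 1 (mod 29). 41 ≡ 13 (mod 28). So 18^{41} ≡ 18^{13} ≡ 8 (mod 29)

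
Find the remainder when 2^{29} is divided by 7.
By Fermat: 2^{6} ≡ 1 mod 7. 29 = 4×6 + 5. So 2^{29} ≡ 2^{5} ≡ 4 mod 7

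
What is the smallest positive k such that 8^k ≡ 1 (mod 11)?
Powers of 8 mod 11: 8^1≡8, 8^2≡9, 8^3≡6, 8^4≡4, 8^5≡10, 8^6≡3, 8^7≡2, 8^8≡5, 8^9≡7, 8^10≡1. Order = 10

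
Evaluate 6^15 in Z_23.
By repeated squaring (mod 23): 6^{1}≡6, 6^{2}≡13, 6^{4}≡8, 6^{8}≡18. Then 6^{15} = 6^{8+4+2+1} ≡ 18 × 8 × 13 × 6 ≡ 8 (mod 23)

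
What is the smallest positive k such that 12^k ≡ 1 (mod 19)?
Powers of 12 mod 19: 12^1≡12, 12^2≡11, 12^3≡18, 12^4≡7, 12^5≡8, 12^6≡1. ord_19(12) = 6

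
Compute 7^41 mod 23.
Using Fermat: 7^{22} ≡ 1 mod 23. 41 ≡ 19 mod 22. So 7^{41} ≡ 7^{19} ≡ 11 mod 23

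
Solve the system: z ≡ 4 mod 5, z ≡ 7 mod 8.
M = 5 × 8 = 40. M₁ = 8, y₁ ≡ 2 mod 5. M₂ = 5, y₂ ≡ 5 mod 8. z = 4×8×2 + 7×5×5 ≡ 39 mod 40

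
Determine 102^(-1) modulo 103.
Since 103 is prime, by Fermat 102^(-1) ≡ 102^{101} ≡ 102 mod 103. Verify: 102 × 102 = 10404 ≡ 1 mod 103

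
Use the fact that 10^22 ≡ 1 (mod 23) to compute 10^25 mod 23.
By Fermat: 10^{22} ≡ 1 (mod 23). So 10^{25} = 10^{22} · 10^{3} ≡ 10^{3} ≡ 11 (mod 23)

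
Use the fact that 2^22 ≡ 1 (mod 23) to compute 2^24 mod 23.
By Fermat: 2^{22} ≡ 1 (mod 23). So 2^{24} = 2^{22} · 2^{2} ≡ 2^{2} ≡ 4 (mod 23)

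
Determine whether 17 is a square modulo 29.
By Euler's criterion: 17^{14} ≡ 28 mod 29. Since this equals -1 (≡ 28), 17 is not a QR.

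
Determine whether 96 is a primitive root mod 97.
96^{2} ≡ 1 mod 97 and 2 < 96, so ord_97(96) = 2 ≠ 96 and 96 is not a primitive root.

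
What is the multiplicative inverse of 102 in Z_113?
Since 113 is prime, by Fermat 102^(-1) ≡ 102^{111} ≡ 41 mod 113. Verify: 102 × 41 = 4182 ≡ 1 mod 113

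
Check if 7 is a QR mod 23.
By Euler's criterion: 7^{11} ≡ 22 (mod 23). Since this equals -1 (≡ 22), 7 is not a QR.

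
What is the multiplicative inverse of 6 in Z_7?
Since 7 is prime, by Fermat 6^(-1) ≡ 6^{5} ≡ 6 (mod 7). Verify: 6 × 6 = 36 ≡ 1 (mod 7)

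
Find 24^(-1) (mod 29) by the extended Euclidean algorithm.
Extended GCD: 24(-6) + 29(5) = 1. So 24^(-1) ≡ -6 ≡ 23 (mod 29). Verify: 24 × 23 = 552 ≡ 1 (mod 29)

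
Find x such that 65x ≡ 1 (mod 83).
Since 83 is prime, by Fermat 65^(-1) ≡ 65^{81} ≡ 23 (mod 83). Verify: 65 × 23 = 1495 ≡ 1 (mod 83)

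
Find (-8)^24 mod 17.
Using Fermat: (-8)^{16} ≡ 1 mod 17. 24 ≡ 8 mod 16. So (-8)^{24} ≡ (-8)^{8} ≡ 1 mod 17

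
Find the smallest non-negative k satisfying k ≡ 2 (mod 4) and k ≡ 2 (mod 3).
M = 4 × 3 = 12. M₁ = 3, y₁ ≡ 3 (mod 4). M₂ = 4, y₂ ≡ 1 (mod 3). k = 2×3×3 + 2×4×1 ≡ 2 (mod 12)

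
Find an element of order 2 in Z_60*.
59 has order 2 mod 60 since 59^{2} ≡ 1 mod 60 and no smaller power works.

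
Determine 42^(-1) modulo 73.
Since 73 is prime, by Fermat 42^(-1) ≡ 42^{71} ≡ 40 mod 73. Verify: 42 × 40 = 1680 ≡ 1 mod 73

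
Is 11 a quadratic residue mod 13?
By Euler's criterion: 11^{6} ≡ 12 mod 13. Since this equals -1 (≡ 12), 11 is not a QR.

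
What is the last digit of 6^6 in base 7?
Using Fermat: 6^{6} ≡ 1 (mod 7). 6 ≡ 0 (mod 6). So 6^{6} ≡ 6^{0} ≡ 1 (mod 7)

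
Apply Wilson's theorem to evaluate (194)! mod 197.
(196)! = (194)! × (195) × (196) ≡ -1 (mod 197). So (194)! ≡ -1 × [(196)(195)]^(-1) ≡ 98 (mod 197)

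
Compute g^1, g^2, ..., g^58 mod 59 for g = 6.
6^1, 6^2, ..., 6^{58} mod 59: [6, 36, 39, 57, 47, 46, 40, 4, 24, 26, 38, 51, 11, 7, 42, 16, 37, 45, 34, 27, 44, 28, 50, 5, 30, 3, 18, 49, 58, 53, 23, 20, 2, 12, 13, 19, 55, 35, 33, 21, 8, 48, 52, 17, 43, 22, 14, 25, 32, 15, 31, 9, 54, 29, 56, 41, 10, 1]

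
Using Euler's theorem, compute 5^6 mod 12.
By Euler: 5^{4} ≡ 1 (mod 12) since gcd(5, 12) = 1. 6 = 1×4 + 2. So 5^{6} ≡ 5^{2} ≡ 1 (mod 12)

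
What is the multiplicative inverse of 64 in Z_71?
Since 71 is prime, by Fermat 64^(-1) ≡ 64^{69} ≡ 10 (mod 71). Verify: 64 × 10 = 640 ≡ 1 (mod 71)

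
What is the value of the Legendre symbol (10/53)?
(10/53) = 10^{26} mod 53 = 1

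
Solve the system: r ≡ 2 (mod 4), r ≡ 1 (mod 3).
M = 4 × 3 = 12. M₁ = 3, y₁ ≡ 3 (mod 4). M₂ = 4, y₂ ≡ 1 (mod 3). r = 2×3×3 + 1×4×1 ≡ 10 (mod 12)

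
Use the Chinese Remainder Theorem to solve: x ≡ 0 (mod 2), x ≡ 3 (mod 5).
M = 2 × 5 = 10. M₁ = 5, y₁ ≡ 1 (mod 2). M₂ = 2, y₂ ≡ 3 (mod 5). x = 0×5×1 + 3×2×3 ≡ 8 (mod 10)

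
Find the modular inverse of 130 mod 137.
Since 137 is prime, by Fermat 130^(-1) ≡ 130^{135} ≡ 39 mod 137. Verify: 130 × 39 = 5070 ≡ 1 mod 137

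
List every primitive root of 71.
There are φ(70) = 24 primitive roots mod 71: {7, 11, 13, 21, 22, 28, 31, 33, 35, 42, 44, 47, 52, 53, 55, 56, 59, 61, 62, 63, 65, 67, 68, 69}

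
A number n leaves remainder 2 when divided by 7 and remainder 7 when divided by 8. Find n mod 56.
M = 7 × 8 = 56. M₁ = 8, y₁ ≡ 1 mod 7. M₂ = 7, y₂ ≡ 7 mod 8. n = 2×8×1 + 7×7×7 ≡ 23 mod 56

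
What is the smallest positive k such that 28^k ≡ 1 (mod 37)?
Powers of 28 mod 37: 28^1≡28, 28^2≡7, 28^3≡11, 28^4≡12, 28^5≡3, 28^6≡10, 28^7≡21, 28^8≡33, 28^9≡36, 28^10≡9, 28^11≡30, 28^12≡26, 28^13≡25, 28^14≡34, 28^15≡27, 28^16≡16, 28^17≡4, 28^18≡1. Order = 18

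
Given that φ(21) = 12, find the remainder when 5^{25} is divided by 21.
By Euler: 5^{12} ≡ 1 (mod 21) since gcd(5, 21) = 1. 25 = 2×12 + 1. So 5^{25} ≡ 5^{1} ≡ 5 (mod 21)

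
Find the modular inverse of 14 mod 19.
Since 19 is prime, by Fermat 14^(-1) ≡ 14^{17} ≡ 15 mod 19. Verify: 14 × 15 = 210 ≡ 1 mod 19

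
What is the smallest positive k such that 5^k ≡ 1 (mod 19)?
Powers of 5 mod 19: 5^1≡5, 5^2≡6, 5^3≡11, 5^4≡17, 5^5≡9, 5^6≡7, 5^7≡16, 5^8≡4, 5^9≡1. ord_19(5) = 9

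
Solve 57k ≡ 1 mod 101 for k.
Since 101 is prime, by Fermat 57^(-1) ≡ 57^{99} ≡ 39 mod 101. Verify: 57 × 39 = 2223 ≡ 1 mod 101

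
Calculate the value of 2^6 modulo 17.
By repeated squaring (mod 17): 2^{1}≡2, 2^{2}≡4, 2^{4}≡16. Then 2^{6} = 2^{4+2} ≡ 16 × 4 ≡ 13 (mod 17)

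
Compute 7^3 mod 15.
7^{3} = 343 ≡ 13 (mod 15)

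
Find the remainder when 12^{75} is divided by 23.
By Fermat: 12^{22} ≡ 1 (mod 23). 75 = 3×22 + 9. So 12^{75} ≡ 12^{9} ≡ 4 (mod 23)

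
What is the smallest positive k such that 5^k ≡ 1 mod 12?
Powers of 5 mod 12: 5^1≡5, 5^2≡1. Order = 2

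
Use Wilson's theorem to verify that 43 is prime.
(42)! mod 43 = 42. Since this equals -1 mod 43, Wilson confirms 43 is prime.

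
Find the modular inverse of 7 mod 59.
Since 59 is prime, by Fermat 7^(-1) ≡ 7^{57} ≡ 17 (mod 59). Verify: 7 × 17 = 119 ≡ 1 (mod 59)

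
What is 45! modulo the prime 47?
(46)! = (45)! × (46) ≡ -1 (mod 47). So (45)! ≡ -1 × (46)^(-1) ≡ (-1)×(-1) = 1 (mod 47)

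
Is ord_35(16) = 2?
Powers of 16 mod 35: 16^1≡16, 16^2≡11, 16^3≡1. 16^2≡11≢1, so ord ≠ 2. No, the actual order is 3.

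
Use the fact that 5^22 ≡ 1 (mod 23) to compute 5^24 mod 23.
By Fermat: 5^{22} ≡ 1 (mod 23). So 5^{24} = 5^{22} · 5^{2} ≡ 5^{2} ≡ 2 (mod 23)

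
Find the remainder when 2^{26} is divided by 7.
By Fermat: 2^{6} ≡ 1 (mod 7). 26 = 4×6 + 2. So 2^{26} ≡ 2^{2} ≡ 4 (mod 7)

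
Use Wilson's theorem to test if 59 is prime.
(58)! mod 59 = 58. Since 58 ≡ -1 (mod 59), 59 is prime.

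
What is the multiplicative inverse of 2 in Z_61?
Since 61 is prime, by Fermat 2^(-1) ≡ 2^{59} ≡ 31 mod 61. Verify: 2 × 31 = 62 ≡ 1 mod 61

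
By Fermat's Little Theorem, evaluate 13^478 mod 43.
By Fermat: 13^{42} ≡ 1 mod 43. 478 ≡ 16 mod 42. So 13^{478} ≡ 13^{16} ≡ 25 mod 43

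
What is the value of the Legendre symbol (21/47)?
(21/47) = 21^{23} mod 47 = 1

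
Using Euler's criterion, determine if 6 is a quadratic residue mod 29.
By Euler's criterion: 6^{14} ≡ 1 mod 29. Since this equals 1, 6 is a QR.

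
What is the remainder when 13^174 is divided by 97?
Using Fermat: 13^{96} ≡ 1 mod 97. 174 ≡ 78 mod 96. So 13^{174} ≡ 13^{78} ≡ 79 mod 97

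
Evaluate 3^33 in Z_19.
Using Fermat: 3^{18} ≡ 1 mod 19. 33 ≡ 15 mod 18. So 3^{33} ≡ 3^{15} ≡ 12 mod 19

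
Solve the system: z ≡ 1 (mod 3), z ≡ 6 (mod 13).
M = 3 × 13 = 39. M₁ = 13, y₁ ≡ 1 (mod 3). M₂ = 3, y₂ ≡ 9 (mod 13). z = 1×13×1 + 6×3×9 ≡ 19 (mod 39)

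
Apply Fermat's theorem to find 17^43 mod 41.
By Fermat: 17^{40} ≡ 1 mod 41. So 17^{43} = 17^{40} · 17^{3} ≡ 17^{3} ≡ 34 mod 41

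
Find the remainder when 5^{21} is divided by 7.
By Fermat: 5^{6} ≡ 1 (mod 7). 21 = 3×6 + 3. So 5^{21} ≡ 5^{3} ≡ 6 (mod 7)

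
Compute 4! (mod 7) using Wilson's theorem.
(6)! = (4)! × (5) × (6) ≡ -1 (mod 7). So (4)! ≡ -1 × [(6)(5)]^(-1) ≡ 3 (mod 7)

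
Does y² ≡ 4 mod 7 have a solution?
By Euler's criterion: 4^{3} ≡ 1 mod 7. Since this equals 1, 4 is a QR.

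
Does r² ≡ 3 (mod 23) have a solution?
By Euler's criterion: 3^{11} ≡ 1 (mod 23). Since this equals 1, 3 is a QR.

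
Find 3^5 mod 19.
By repeated squaring mod 19: 3^{1}≡3, 3^{2}≡9, 3^{4}≡5. Then 3^{5} = 3^{4+1} ≡ 5 × 3 ≡ 15 mod 19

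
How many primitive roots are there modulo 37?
A prime p has φ(p-1) primitive roots; here φ(36) = 12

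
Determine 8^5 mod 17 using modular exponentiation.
By repeated squaring (mod 17): 8^{1}≡8, 8^{2}≡13, 8^{4}≡16. Then 8^{5} = 8^{4+1} ≡ 16 × 8 ≡ 9 (mod 17)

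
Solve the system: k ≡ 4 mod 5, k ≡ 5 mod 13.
M = 5 × 13 = 65. M₁ = 13, y₁ ≡ 2 mod 5. M₂ = 5, y₂ ≡ 8 mod 13. k = 4×13×2 + 5×5×8 ≡ 44 mod 65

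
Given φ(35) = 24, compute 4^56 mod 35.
By Euler: 4^{24} ≡ 1 (mod 35) since gcd(4, 35) = 1. 56 = 2×24 + 8. So 4^{56} ≡ 4^{8} ≡ 16 (mod 35)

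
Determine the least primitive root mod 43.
g = 3. For each prime q|42: 3^{21}≡42, 3^{14}≡36, 3^{6}≡41, none ≡ 1, so ord_43(3) = 42 and 3 is a primitive root.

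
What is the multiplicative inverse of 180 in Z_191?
Since 191 is prime, by Fermat 180^(-1) ≡ 180^{189} ≡ 52 mod 191. Verify: 180 × 52 = 9360 ≡ 1 mod 191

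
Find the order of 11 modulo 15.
Powers of 11 mod 15: 11^1≡11, 11^2≡1. ord_15(11) = 2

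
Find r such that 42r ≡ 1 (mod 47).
Since 47 is prime, by Fermat 42^(-1) ≡ 42^{45} ≡ 28 (mod 47). Verify: 42 × 28 = 1176 ≡ 1 (mod 47)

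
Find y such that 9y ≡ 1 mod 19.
Since 19 is prime, by Fermat 9^(-1) ≡ 9^{17} ≡ 17 mod 19. Verify: 9 × 17 = 153 ≡ 1 mod 19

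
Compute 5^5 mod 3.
Using Fermat: 5^{2} ≡ 1 (mod 3). 5 ≡ 1 (mod 2). So 5^{5} ≡ 5^{1} ≡ 2 (mod 3)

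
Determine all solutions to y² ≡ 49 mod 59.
The square roots of 49 mod 59 are 7 and 52. Verify: 7² = 49 ≡ 49 mod 59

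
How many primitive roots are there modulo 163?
Number of primitive roots mod 163 = φ(p-1) = φ(162) = 54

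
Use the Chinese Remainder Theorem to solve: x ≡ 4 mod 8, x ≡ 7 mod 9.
M = 8 × 9 = 72. M₁ = 9, y₁ ≡ 1 mod 8. M₂ = 8, y₂ ≡ 8 mod 9. x = 4×9×1 + 7×8×8 ≡ 52 mod 72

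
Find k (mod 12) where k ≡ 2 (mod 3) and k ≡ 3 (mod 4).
M = 3 × 4 = 12. M₁ = 4, y₁ ≡ 1 (mod 3). M₂ = 3, y₂ ≡ 3 (mod 4). k = 2×4×1 + 3×3×3 ≡ 11 (mod 12)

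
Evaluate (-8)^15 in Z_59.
By repeated squaring mod 59: (-8)^{1}≡51, (-8)^{2}≡5, (-8)^{4}≡25, (-8)^{8}≡35. Then (-8)^{15} = (-8)^{8+4+2+1} ≡ 35 × 25 × 5 × 51 ≡ 46 mod 59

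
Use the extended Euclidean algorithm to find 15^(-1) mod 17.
Extended GCD: 15(8) + 17(-7) = 1. So 15^(-1) ≡ 8 (mod 17). Verify: 15 × 8 = 120 ≡ 1 (mod 17)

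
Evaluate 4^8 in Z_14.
By repeated squaring mod 14: 4^{1}≡4, 4^{2}≡2, 4^{4}≡4, 4^{8}≡2. So 4^{8} ≡ 2 mod 14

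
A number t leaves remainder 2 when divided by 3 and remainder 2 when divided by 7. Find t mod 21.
M = 3 × 7 = 21. M₁ = 7, y₁ ≡ 1 mod 3. M₂ = 3, y₂ ≡ 5 mod 7. t = 2×7×1 + 2×3×5 ≡ 2 mod 21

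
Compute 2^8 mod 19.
By repeated squaring (mod 19): 2^{1}≡2, 2^{2}≡4, 2^{4}≡16, 2^{8}≡9. So 2^{8} ≡ 9 (mod 19)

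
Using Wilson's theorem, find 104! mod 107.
(106)! = (104)! × (105) × (106) ≡ -1 mod 107. So (104)! ≡ -1 × [(106)(105)]^(-1) ≡ 53 mod 107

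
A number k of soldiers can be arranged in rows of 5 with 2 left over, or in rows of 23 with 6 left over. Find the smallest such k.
M = 5 × 23 = 115. M₁ = 23, y₁ ≡ 2 (mod 5). M₂ = 5, y₂ ≡ 14 (mod 23). k = 2×23×2 + 6×5×14 ≡ 52 (mod 115)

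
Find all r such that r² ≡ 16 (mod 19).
The square roots of 16 mod 19 are 4 and 15. Verify: 4² = 16 ≡ 16 (mod 19)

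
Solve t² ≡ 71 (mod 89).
The square roots of 71 mod 89 are 31 and 58. Verify: 31² = 961 ≡ 71 (mod 89)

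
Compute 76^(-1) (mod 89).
Since 89 is prime, by Fermat 76^(-1) ≡ 76^{87} ≡ 41 (mod 89). Verify: 76 × 41 = 3116 ≡ 1 (mod 89)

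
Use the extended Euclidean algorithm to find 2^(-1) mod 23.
Extended GCD: 2(-11) + 23(1) = 1. So 2^(-1) ≡ -11 ≡ 12 mod 23. Verify: 2 × 12 = 24 ≡ 1 mod 23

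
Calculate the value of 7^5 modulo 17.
By repeated squaring (mod 17): 7^{1}≡7, 7^{2}≡15, 7^{4}≡4. Then 7^{5} = 7^{4+1} ≡ 4 × 7 ≡ 11 (mod 17)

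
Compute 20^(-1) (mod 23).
Since 23 is prime, by Fermat 20^(-1) ≡ 20^{21} ≡ 15 (mod 23). Verify: 20 × 15 = 300 ≡ 1 (mod 23)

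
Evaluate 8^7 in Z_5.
Using Fermat: 8^{4} ≡ 1 mod 5. 7 ≡ 3 mod 4. So 8^{7} ≡ 8^{3} ≡ 2 mod 5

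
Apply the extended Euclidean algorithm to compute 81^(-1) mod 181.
Extended GCD: 81(38) + 181(-17) = 1. So 81^(-1) ≡ 38 mod 181. Verify: 81 × 38 = 3078 ≡ 1 mod 181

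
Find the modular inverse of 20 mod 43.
Since 43 is prime, by Fermat 20^(-1) ≡ 20^{41} ≡ 28 (mod 43). Verify: 20 × 28 = 560 ≡ 1 (mod 43)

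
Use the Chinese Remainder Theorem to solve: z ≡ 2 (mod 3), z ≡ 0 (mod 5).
M = 3 × 5 = 15. M₁ = 5, y₁ ≡ 2 (mod 3). M₂ = 3, y₂ ≡ 2 (mod 5). z = 2×5×2 + 0×3×2 ≡ 5 (mod 15)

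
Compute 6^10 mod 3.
By repeated squaring (mod 3): 6^{1}≡0, 6^{2}≡0, 6^{4}≡0, 6^{8}≡0. Then 6^{10} = 6^{8+2} ≡ 0 × 0 ≡ 0 (mod 3)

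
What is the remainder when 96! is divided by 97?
By Wilson's theorem, (96)! ≡ -1 ≡ 96 (mod 97)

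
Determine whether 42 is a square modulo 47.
By Euler's criterion: 42^{23} ≡ 1 mod 47. Since this equals 1, 42 is a QR.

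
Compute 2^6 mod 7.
Using Fermat: 2^{6} ≡ 1 (mod 7). 6 ≡ 0 (mod 6). So 2^{6} ≡ 2^{0} ≡ 1 (mod 7)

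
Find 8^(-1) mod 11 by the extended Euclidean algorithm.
Extended GCD: 8(-4) + 11(3) = 1. So 8^(-1) ≡ -4 ≡ 7 mod 11. Verify: 8 × 7 = 56 ≡ 1 mod 11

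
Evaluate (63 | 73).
(63/73) = 63^{36} mod 73 = -1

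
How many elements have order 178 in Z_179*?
Number of primitive roots mod 179 = φ(p-1) = φ(178) = 88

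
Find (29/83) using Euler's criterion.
(29/83) = 29^{41} mod 83 = 1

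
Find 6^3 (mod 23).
6^{3} = 216 ≡ 9 (mod 23)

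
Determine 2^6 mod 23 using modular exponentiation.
By repeated squaring (mod 23): 2^{1}≡2, 2^{2}≡4, 2^{4}≡16. Then 2^{6} = 2^{4+2} ≡ 16 × 4 ≡ 18 (mod 23)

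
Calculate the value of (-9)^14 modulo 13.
Using Fermat: (-9)^{12} ≡ 1 (mod 13). 14 ≡ 2 (mod 12). So (-9)^{14} ≡ (-9)^{2} ≡ 3 (mod 13)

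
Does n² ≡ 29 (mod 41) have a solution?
By Euler's criterion: 29^{20} ≡ 40 (mod 41). Since this equals -1 (≡ 40), 29 is not a QR.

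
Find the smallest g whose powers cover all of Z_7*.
g = 3. Powers: [3, 2, 6, 4, 5, 1] generates all 6 non-zero residues.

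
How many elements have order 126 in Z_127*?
A prime p has φ(p-1) primitive roots; here φ(126) = 36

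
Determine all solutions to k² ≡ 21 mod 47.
The square roots of 21 mod 47 are 16 and 31. Verify: 16² = 256 ≡ 21 mod 47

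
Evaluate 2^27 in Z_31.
By repeated squaring mod 31: 2^{1}≡2, 2^{2}≡4, 2^{4}≡16, 2^{8}≡8, 2^{16}≡2. Then 2^{27} = 2^{16+8+2+1} ≡ 2 × 8 × 4 × 2 ≡ 4 mod 31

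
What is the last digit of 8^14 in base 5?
Using Fermat: 8^{4} ≡ 1 mod 5. 14 ≡ 2 mod 4. So 8^{14} ≡ 8^{2} ≡ 4 mod 5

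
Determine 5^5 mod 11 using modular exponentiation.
By repeated squaring mod 11: 5^{1}≡5, 5^{2}≡3, 5^{4}≡9. Then 5^{5} = 5^{4+1} ≡ 9 × 5 ≡ 1 mod 11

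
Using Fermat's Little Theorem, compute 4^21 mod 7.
By Fermat: 4^{6} ≡ 1 mod 7. 21 = 3×6 + 3. So 4^{21} ≡ 4^{3} ≡ 1 mod 7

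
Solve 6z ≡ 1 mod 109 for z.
Since 109 is prime, by Fermat 6^(-1) ≡ 6^{107} ≡ 91 mod 109. Verify: 6 × 91 = 546 ≡ 1 mod 109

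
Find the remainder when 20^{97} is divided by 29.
By Fermat: 20^{28} ≡ 1 mod 29. 97 = 3×28 + 13. So 20^{97} ≡ 20^{13} ≡ 16 mod 29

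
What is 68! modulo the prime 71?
(70)! = (68)! × (69) × (70) ≡ -1 mod 71. So (68)! ≡ -1 × [(70)(69)]^(-1) ≡ 35 mod 71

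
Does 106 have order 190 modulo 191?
ord_191(106) divides 190. For each prime q|190: 106^{95}≡190, 106^{38}≡109, 106^{10}≡125, none ≡ 1. So 106 has order 190 and is a primitive root mod 191.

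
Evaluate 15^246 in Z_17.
Using Fermat: 15^{16} ≡ 1 (mod 17). 246 ≡ 6 (mod 16). So 15^{246} ≡ 15^{6} ≡ 13 (mod 17)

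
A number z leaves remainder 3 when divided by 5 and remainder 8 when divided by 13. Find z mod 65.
M = 5 × 13 = 65. M₁ = 13, y₁ ≡ 2 mod 5. M₂ = 5, y₂ ≡ 8 mod 13. z = 3×13×2 + 8×5×8 ≡ 8 mod 65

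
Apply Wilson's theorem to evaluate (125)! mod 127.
(126)! = (125)! × (126) ≡ -1 mod 127. So (125)! ≡ -1 × (126)^(-1) ≡ (-1)×(-1) = 1 mod 127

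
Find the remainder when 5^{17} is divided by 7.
By Fermat: 5^{6} ≡ 1 mod 7. 17 = 2×6 + 5. So 5^{17} ≡ 5^{5} ≡ 3 mod 7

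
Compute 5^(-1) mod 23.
Since 23 is prime, by Fermat 5^(-1) ≡ 5^{21} ≡ 14 mod 23. Verify: 5 × 14 = 70 ≡ 1 mod 23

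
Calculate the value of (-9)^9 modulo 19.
By repeated squaring mod 19: (-9)^{1}≡10, (-9)^{2}≡5, (-9)^{4}≡6, (-9)^{8}≡17. Then (-9)^{9} = (-9)^{8+1} ≡ 17 × 10 ≡ 18 mod 19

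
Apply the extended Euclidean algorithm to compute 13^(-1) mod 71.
Extended GCD: 13(11) + 71(-2) = 1. So 13^(-1) ≡ 11 (mod 71). Verify: 13 × 11 = 143 ≡ 1 (mod 71)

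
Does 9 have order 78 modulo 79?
9^{39} ≡ 1 mod 79 and 39 < 78, so ord_79(9) = 39 ≠ 78 and 9 is not a primitive root.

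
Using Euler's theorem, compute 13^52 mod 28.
By Euler: 13^{12} ≡ 1 (mod 28) since gcd(13, 28) = 1. 52 = 4×12 + 4. So 13^{52} ≡ 13^{4} ≡ 1 (mod 28)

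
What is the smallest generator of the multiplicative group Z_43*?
g = 3. Powers: [3, 9, 27, 38, 28, 41, 37, ...] generates all 42 non-zero residues.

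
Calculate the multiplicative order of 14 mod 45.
Powers of 14 mod 45: 14^1≡14, 14^2≡16, 14^3≡44, 14^4≡31, 14^5≡29, 14^6≡1. So the order of 14 is 6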